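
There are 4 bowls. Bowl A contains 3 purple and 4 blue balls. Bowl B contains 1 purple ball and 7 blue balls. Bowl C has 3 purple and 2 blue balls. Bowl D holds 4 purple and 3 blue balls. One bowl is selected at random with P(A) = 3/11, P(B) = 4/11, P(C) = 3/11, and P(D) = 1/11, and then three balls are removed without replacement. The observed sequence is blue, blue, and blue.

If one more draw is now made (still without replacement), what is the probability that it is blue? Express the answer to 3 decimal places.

Compute the likelihood of the observed sequence for each case: P(data | bowl A) = (4/7)(3/6)(2/5) = 4/35; P(data | bowl B) = (7/8)(6/7)(5/6) = 5/8; P(data | bowl C) = (2/5)(1/4)(0/3) = 0; P(data | bowl D) = (3/7)(2/6)(1/5) = 1/35.
Weighting by the prior gives 3/11 · 4/35 = 12/385, 4/11 · 5/8 = 5/22, 3/11 · 0 = 0, 1/11 · 1/35 = 1/385; with total 201/770.
The posterior is then P(bowl A | data) = 8/67, P(bowl B | data) = 175/201, P(bowl C | data) = 0, P(bowl D | data) = 2/201.
So P(blue next | data) = Σ P(blue next | H) P(H | data) = (1/4)(8/67) + (4/5)(175/201) + (0)(2/201) = 146/201.

0.726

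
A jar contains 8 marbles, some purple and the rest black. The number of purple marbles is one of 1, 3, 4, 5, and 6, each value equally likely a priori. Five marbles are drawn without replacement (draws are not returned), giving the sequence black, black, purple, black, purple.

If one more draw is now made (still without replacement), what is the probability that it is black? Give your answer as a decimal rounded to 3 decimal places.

0.438

For each hypothesis, P(data | H) works out to: P(data | r = 1) = (7/8)(6/7)(1/6)(5/5)(0/4) = 0; P(data | r = 3) = (5/8)(4/7)(3/6)(3/5)(2/4) = 3/56; P(data | r = 4) = (4/8)(3/7)(4/6)(2/5)(3/4) = 3/70; P(data | r = 5) = (3/8)(2/7)(5/6)(1/5)(4/4) = 1/56; P(data | r = 6) = (2/8)(1/7)(6/6)(0/5) = 0.
The prior-weighted likelihoods are 1/5 · 0 = 0, 1/5 · 3/56 = 3/280, 1/5 · 3/70 = 3/350, 1/5 · 1/56 = 1/280, 1/5 · 0 = 0; with total 4/175.
Dividing through by the total gives posterior P(r = 1 | data) = 0, P(r = 3 | data) = 15/32, P(r = 4 | data) = 3/8, P(r = 5 | data) = 5/32, P(r = 6 | data) = 0.
The predictive probability is P(black next | data) = (2/3)(15/32) + (1/3)(3/8) + (0)(5/32) = 7/16.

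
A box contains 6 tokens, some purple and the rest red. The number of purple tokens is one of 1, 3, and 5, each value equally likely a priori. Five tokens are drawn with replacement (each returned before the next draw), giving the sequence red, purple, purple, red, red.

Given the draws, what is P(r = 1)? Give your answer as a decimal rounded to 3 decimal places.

Compute the likelihood of the observed sequence for each case: P(data | r = 1) = (5/6)(1/6)(1/6)(5/6)(5/6) = 0.016075; P(data | r = 3) = (3/6)(3/6)(3/6)(3/6)(3/6) = 0.03125; P(data | r = 5) = (1/6)(5/6)(5/6)(1/6)(1/6) = 0.003215.
Weighting by the prior gives 1/3 · 0.016075 = 0.0053584, 1/3 · 0.03125 = 0.010417, 1/3 · 0.003215 = 0.0010717; summing to 0.016847.
Hence P(r = 1 | data) = (0.0053584) / (0.016847) = 0.31807.

0.318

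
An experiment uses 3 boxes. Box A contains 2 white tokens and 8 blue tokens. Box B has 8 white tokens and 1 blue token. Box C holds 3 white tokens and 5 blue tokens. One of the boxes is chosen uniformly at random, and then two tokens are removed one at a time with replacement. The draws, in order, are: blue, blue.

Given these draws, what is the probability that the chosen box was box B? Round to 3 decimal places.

0.012

Compute the likelihood of the observed sequence for each case: P(data | box A) = (8/10)(8/10) = 0.64; P(data | box B) = (1/9)(1/9) = 0.012346; P(data | box C) = (5/8)(5/8) = 0.39062.
Multiplying each by its prior: 1/3 · 0.64 = 0.21333, 1/3 · 0.012346 = 0.0041152, 1/3 · 0.39062 = 0.13021; with total 0.34766.
Hence P(box B | data) = (0.0041152) / (0.34766) = 0.011837.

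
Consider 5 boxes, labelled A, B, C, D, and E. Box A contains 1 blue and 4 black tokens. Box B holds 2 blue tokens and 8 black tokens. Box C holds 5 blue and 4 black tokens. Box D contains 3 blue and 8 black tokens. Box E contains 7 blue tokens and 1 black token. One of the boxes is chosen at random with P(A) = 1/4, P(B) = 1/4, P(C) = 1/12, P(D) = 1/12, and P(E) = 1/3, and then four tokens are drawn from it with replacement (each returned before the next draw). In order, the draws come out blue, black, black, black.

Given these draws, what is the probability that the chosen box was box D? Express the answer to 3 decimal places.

Compute the likelihood of the observed sequence for each case: P(data | box A) = (1/5)(4/5)(4/5)(4/5) = 0.1024; P(data | box B) = (2/10)(8/10)(8/10)(8/10) = 0.1024; P(data | box C) = (5/9)(4/9)(4/9)(4/9) = 0.048773; P(data | box D) = (3/11)(8/11)(8/11)(8/11) = 0.10491; P(data | box E) = (7/8)(1/8)(1/8)(1/8) = 0.001709.
The prior-weighted likelihoods are 1/4 · 0.1024 = 0.0256, 1/4 · 0.1024 = 0.0256, 1/12 · 0.048773 = 0.0040644, 1/12 · 0.10491 = 0.0087426, 1/3 · 0.001709 = 0.00056966; summing to 0.064577.
So P(box D | data) = (0.0087426) / (0.064577) = 0.13538.

0.135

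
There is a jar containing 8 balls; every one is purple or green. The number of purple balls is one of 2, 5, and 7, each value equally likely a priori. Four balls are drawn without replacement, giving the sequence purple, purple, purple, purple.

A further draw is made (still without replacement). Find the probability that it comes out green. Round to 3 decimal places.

0.313

The likelihood of the observed sequence under each hypothesis: P(data | r = 2) = (2/8)(1/7)(0/6) = 0; P(data | r = 5) = (5/8)(4/7)(3/6)(2/5) = 1/14; P(data | r = 7) = (7/8)(6/7)(5/6)(4/5) = 1/2.
Multiplying each by its prior: 1/3 · 0 = 0, 1/3 · 1/14 = 1/42, 1/3 · 1/2 = 1/6; these sum to 4/21.
Normalising, the posterior is P(r = 2 | data) = 0, P(r = 5 | data) = 1/8, P(r = 7 | data) = 7/8.
The predictive probability is P(green next | data) = (3/4)(1/8) + (1/4)(7/8) = 5/16.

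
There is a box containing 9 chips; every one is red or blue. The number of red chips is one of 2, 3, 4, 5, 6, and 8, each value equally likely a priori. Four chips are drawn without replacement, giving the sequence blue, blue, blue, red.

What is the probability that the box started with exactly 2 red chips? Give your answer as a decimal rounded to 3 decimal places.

Under each hypothesis, the probability of the observed sequence is: P(data | r = 2) = (7/9)(6/8)(5/7)(2/6) = 5/36; P(data | r = 3) = (6/9)(5/8)(4/7)(3/6) = 5/42; P(data | r = 4) = (5/9)(4/8)(3/7)(4/6) = 5/63; P(data | r = 5) = (4/9)(3/8)(2/7)(5/6) = 5/126; P(data | r = 6) = (3/9)(2/8)(1/7)(6/6) = 1/84; P(data | r = 8) = (1/9)(0/8) = 0.
Weighting by the prior gives 1/6 · 5/36 = 5/216, 1/6 · 5/42 = 5/252, 1/6 · 5/63 = 5/378, 1/6 · 5/126 = 5/756, 1/6 · 1/84 = 1/504, 1/6 · 0 = 0; with total 7/108.
So P(r = 2 | data) = (5/216) / (7/108) = 5/14.

0.357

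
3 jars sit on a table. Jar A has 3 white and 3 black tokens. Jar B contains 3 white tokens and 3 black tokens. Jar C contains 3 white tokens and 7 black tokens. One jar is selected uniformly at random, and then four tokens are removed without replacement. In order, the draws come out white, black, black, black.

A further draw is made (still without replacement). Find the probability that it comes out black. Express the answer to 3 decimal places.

0.370

Compute the likelihood of the observed sequence for each case: P(data | jar A) = (3/6)(3/5)(2/4)(1/3) = 1/20; P(data | jar B) = (3/6)(3/5)(2/4)(1/3) = 1/20; P(data | jar C) = (3/10)(7/9)(6/8)(5/7) = 1/8.
Weighting by the prior gives 1/3 · 1/20 = 1/60, 1/3 · 1/20 = 1/60, 1/3 · 1/8 = 1/24; summing to 3/40.
The posterior is then P(jar A | data) = 2/9, P(jar B | data) = 2/9, P(jar C | data) = 5/9.
Averaging over the posterior, P(black next | data) = (0)(2/9) + (0)(2/9) + (2/3)(5/9) = 10/27.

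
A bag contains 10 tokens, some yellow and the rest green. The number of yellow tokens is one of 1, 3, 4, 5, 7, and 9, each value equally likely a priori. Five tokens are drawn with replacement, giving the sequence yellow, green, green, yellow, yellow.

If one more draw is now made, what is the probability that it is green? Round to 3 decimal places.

For each hypothesis, P(data | H) works out to: P(data | r = 1) = (1/10)(9/10)(9/10)(1/10)(1/10) = 0.00081; P(data | r = 3) = (3/10)(7/10)(7/10)(3/10)(3/10) = 0.01323; P(data | r = 4) = (4/10)(6/10)(6/10)(4/10)(4/10) = 0.02304; P(data | r = 5) = (5/10)(5/10)(5/10)(5/10)(5/10) = 0.03125; P(data | r = 7) = (7/10)(3/10)(3/10)(7/10)(7/10) = 0.03087; P(data | r = 9) = (9/10)(1/10)(1/10)(9/10)(9/10) = 0.00729.
Multiplying each by its prior: 1/6 · 0.00081 = 0.000135, 1/6 · 0.01323 = 0.002205, 1/6 · 0.02304 = 0.00384, 1/6 · 0.03125 = 0.0052083, 1/6 · 0.03087 = 0.005145, 1/6 · 0.00729 = 0.001215; summing to 0.017748.
Dividing through by the total gives posterior P(r = 1 | data) = 0.0076063, P(r = 3 | data) = 0.12424, P(r = 4 | data) = 0.21636, P(r = 5 | data) = 0.29345, P(r = 7 | data) = 0.28989, P(r = 9 | data) = 0.068457.
Averaging over the posterior, P(green next | data) = (9/10)(0.0076063) + (7/10)(0.12424) + (3/5)(0.21636) + (1/2)(0.29345) + (3/10)(0.28989) + (1/10)(0.068457) = 0.46417.

0.464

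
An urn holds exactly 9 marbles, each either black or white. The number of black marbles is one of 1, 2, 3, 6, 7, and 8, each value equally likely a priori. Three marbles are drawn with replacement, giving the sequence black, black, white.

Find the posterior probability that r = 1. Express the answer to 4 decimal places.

Compute the likelihood of the observed sequence for each case: P(data | r = 1) = (1/9)(1/9)(8/9) = 0.010974; P(data | r = 2) = (2/9)(2/9)(7/9) = 0.038409; P(data | r = 3) = (3/9)(3/9)(6/9) = 0.074074; P(data | r = 6) = (6/9)(6/9)(3/9) = 0.14815; P(data | r = 7) = (7/9)(7/9)(2/9) = 0.13443; P(data | r = 8) = (8/9)(8/9)(1/9) = 0.087791.
The prior-weighted likelihoods are 1/6 · 0.010974 = 0.001829, 1/6 · 0.038409 = 0.0064015, 1/6 · 0.074074 = 0.012346, 1/6 · 0.14815 = 0.024691, 1/6 · 0.13443 = 0.022405, 1/6 · 0.087791 = 0.014632; these sum to 0.082305.
Therefore the posterior P(r = 1 | data) = (0.001829) / (0.082305) = 0.022222.

0.0222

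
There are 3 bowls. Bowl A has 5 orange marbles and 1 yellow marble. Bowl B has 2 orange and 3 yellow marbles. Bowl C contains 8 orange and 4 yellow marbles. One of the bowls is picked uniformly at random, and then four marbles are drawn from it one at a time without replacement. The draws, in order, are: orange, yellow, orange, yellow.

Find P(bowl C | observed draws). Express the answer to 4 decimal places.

0.3613

The likelihood of the observed sequence under each hypothesis: P(data | bowl A) = (5/6)(1/5)(4/4)(0/3) = 0; P(data | bowl B) = (2/5)(3/4)(1/3)(2/2) = 0.1; P(data | bowl C) = (8/12)(4/11)(7/10)(3/9) = 0.056566.
The prior-weighted likelihoods are 1/3 · 0 = 0, 1/3 · 0.1 = 0.033333, 1/3 · 0.056566 = 0.018855; with total 0.052189.
By Bayes' rule, P(bowl C | data) = (0.018855) / (0.052189) = 0.36129.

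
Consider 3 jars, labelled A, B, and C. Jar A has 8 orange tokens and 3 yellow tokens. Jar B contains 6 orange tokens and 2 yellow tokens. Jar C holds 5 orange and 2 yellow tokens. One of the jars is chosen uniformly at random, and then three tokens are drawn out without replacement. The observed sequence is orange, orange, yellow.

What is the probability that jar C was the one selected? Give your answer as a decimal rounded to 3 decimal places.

0.354

For each hypothesis, P(data | H) works out to: P(data | jar A) = (8/11)(7/10)(3/9) = 0.1697; P(data | jar B) = (6/8)(5/7)(2/6) = 0.17857; P(data | jar C) = (5/7)(4/6)(2/5) = 0.19048.
The prior-weighted likelihoods are 1/3 · 0.1697 = 0.056566, 1/3 · 0.17857 = 0.059524, 1/3 · 0.19048 = 0.063492; summing to 0.17958.
Hence P(jar C | data) = (0.063492) / (0.17958) = 0.35356.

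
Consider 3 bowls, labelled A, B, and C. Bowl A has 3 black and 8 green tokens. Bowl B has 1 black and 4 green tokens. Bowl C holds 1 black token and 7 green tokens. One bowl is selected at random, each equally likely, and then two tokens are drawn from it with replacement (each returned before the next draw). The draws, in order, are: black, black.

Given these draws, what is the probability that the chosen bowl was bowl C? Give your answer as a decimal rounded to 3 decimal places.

0.120

For each hypothesis, P(data | H) works out to: P(data | bowl A) = (3/11)(3/11) = 0.07438; P(data | bowl B) = (1/5)(1/5) = 0.04; P(data | bowl C) = (1/8)(1/8) = 0.015625.
The prior-weighted likelihoods are 1/3 · 0.07438 = 0.024793, 1/3 · 0.04 = 0.013333, 1/3 · 0.015625 = 0.0052083; with total 0.043335.
Therefore the posterior P(bowl C | data) = (0.0052083) / (0.043335) = 0.12019.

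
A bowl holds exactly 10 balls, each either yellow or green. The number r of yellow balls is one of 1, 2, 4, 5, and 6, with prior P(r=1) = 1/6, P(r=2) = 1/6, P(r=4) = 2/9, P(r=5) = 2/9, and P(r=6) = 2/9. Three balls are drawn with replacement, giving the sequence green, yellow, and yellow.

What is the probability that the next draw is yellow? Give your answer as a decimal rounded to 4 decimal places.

0.4871

For each hypothesis, P(data | H) works out to: P(data | r = 1) = (9/10)(1/10)(1/10) = 0.009; P(data | r = 2) = (8/10)(2/10)(2/10) = 0.032; P(data | r = 4) = (6/10)(4/10)(4/10) = 0.096; P(data | r = 5) = (5/10)(5/10)(5/10) = 0.125; P(data | r = 6) = (4/10)(6/10)(6/10) = 0.144.
Weighting by the prior gives 1/6 · 0.009 = 0.0015, 1/6 · 0.032 = 0.0053333, 2/9 · 0.096 = 0.021333, 2/9 · 0.125 = 0.027778, 2/9 · 0.144 = 0.032; summing to 0.087944.
The posterior is then P(r = 1 | data) = 0.017056, P(r = 2 | data) = 0.060644, P(r = 4 | data) = 0.24258, P(r = 5 | data) = 0.31586, P(r = 6 | data) = 0.36387.
Averaging over the posterior, P(yellow next | data) = (1/10)(0.017056) + (1/5)(0.060644) + (2/5)(0.24258) + (1/2)(0.31586) + (3/5)(0.36387) = 0.48711.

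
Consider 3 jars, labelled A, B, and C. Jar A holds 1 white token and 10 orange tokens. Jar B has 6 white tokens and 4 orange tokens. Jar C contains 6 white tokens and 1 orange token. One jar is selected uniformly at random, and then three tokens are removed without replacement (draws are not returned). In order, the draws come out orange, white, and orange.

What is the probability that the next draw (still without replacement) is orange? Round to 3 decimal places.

Compute the likelihood of the observed sequence for each case: P(data | jar A) = (10/11)(1/10)(9/9) = 1/11; P(data | jar B) = (4/10)(6/9)(3/8) = 1/10; P(data | jar C) = (1/7)(6/6)(0/5) = 0.
Multiplying each by its prior: 1/3 · 1/11 = 1/33, 1/3 · 1/10 = 1/30, 1/3 · 0 = 0; with total 7/110.
The posterior is then P(jar A | data) = 10/21, P(jar B | data) = 11/21, P(jar C | data) = 0.
The predictive probability is P(orange next | data) = (1)(10/21) + (2/7)(11/21) = 92/147.

0.626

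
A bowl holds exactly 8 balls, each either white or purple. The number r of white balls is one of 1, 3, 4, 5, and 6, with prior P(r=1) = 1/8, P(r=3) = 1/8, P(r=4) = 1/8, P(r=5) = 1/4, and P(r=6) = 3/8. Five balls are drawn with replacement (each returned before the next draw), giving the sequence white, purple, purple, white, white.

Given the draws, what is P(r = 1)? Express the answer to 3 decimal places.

0.007

Compute the likelihood of the observed sequence for each case: P(data | r = 1) = (1/8)(7/8)(7/8)(1/8)(1/8) = 0.0014954; P(data | r = 3) = (3/8)(5/8)(5/8)(3/8)(3/8) = 0.020599; P(data | r = 4) = (4/8)(4/8)(4/8)(4/8)(4/8) = 0.03125; P(data | r = 5) = (5/8)(3/8)(3/8)(5/8)(5/8) = 0.034332; P(data | r = 6) = (6/8)(2/8)(2/8)(6/8)(6/8) = 0.026367.
Weighting by the prior gives 1/8 · 0.0014954 = 0.00018692, 1/8 · 0.020599 = 0.0025749, 1/8 · 0.03125 = 0.0039062, 1/4 · 0.034332 = 0.0085831, 3/8 · 0.026367 = 0.0098877; with total 0.025139.
So P(r = 1 | data) = (0.00018692) / (0.025139) = 0.0074355.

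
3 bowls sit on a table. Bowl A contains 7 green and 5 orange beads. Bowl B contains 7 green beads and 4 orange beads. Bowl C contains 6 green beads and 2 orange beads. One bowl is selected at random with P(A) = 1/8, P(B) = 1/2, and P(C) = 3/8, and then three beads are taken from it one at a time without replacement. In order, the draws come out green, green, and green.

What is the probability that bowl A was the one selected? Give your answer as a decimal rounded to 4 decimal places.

The likelihood of the observed sequence under each hypothesis: P(data | bowl A) = (7/12)(6/11)(5/10) = 0.15909; P(data | bowl B) = (7/11)(6/10)(5/9) = 0.21212; P(data | bowl C) = (6/8)(5/7)(4/6) = 0.35714.
Multiplying each by its prior: 1/8 · 0.15909 = 0.019886, 1/2 · 0.21212 = 0.10606, 3/8 · 0.35714 = 0.13393; summing to 0.25988.
So P(bowl A | data) = (0.019886) / (0.25988) = 0.076523.

0.0765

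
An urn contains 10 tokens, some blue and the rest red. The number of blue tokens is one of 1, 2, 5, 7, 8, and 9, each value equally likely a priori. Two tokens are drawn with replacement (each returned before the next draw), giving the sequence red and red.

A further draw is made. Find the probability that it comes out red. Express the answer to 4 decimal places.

For each hypothesis, P(data | H) works out to: P(data | r = 1) = (9/10)(9/10) = 81/100; P(data | r = 2) = (8/10)(8/10) = 16/25; P(data | r = 5) = (5/10)(5/10) = 1/4; P(data | r = 7) = (3/10)(3/10) = 9/100; P(data | r = 8) = (2/10)(2/10) = 1/25; P(data | r = 9) = (1/10)(1/10) = 1/100.
Weighting by the prior gives 1/6 · 81/100 = 27/200, 1/6 · 16/25 = 8/75, 1/6 · 1/4 = 1/24, 1/6 · 9/100 = 3/200, 1/6 · 1/25 = 1/150, 1/6 · 1/100 = 1/600; with total 23/75.
The posterior is then P(r = 1 | data) = 81/184, P(r = 2 | data) = 8/23, P(r = 5 | data) = 25/184, P(r = 7 | data) = 9/184, P(r = 8 | data) = 1/46, P(r = 9 | data) = 1/184.
So P(red next | data) = Σ P(red next | H) P(H | data) = (9/10)(81/184) + (4/5)(8/23) + (1/2)(25/184) + (3/10)(9/184) + (1/5)(1/46) + (1/10)(1/184) = 701/920.

0.7620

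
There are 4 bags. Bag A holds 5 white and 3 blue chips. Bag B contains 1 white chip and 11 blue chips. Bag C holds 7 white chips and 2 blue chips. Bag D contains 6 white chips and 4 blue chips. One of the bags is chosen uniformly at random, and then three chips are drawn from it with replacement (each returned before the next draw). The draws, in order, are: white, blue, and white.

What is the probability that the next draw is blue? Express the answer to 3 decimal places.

0.344

For each hypothesis, P(data | H) works out to: P(data | bag A) = (5/8)(3/8)(5/8) = 0.14648; P(data | bag B) = (1/12)(11/12)(1/12) = 0.0063657; P(data | bag C) = (7/9)(2/9)(7/9) = 0.13443; P(data | bag D) = (6/10)(4/10)(6/10) = 0.144.
Multiplying each by its prior: 1/4 · 0.14648 = 0.036621, 1/4 · 0.0063657 = 0.0015914, 1/4 · 0.13443 = 0.033608, 1/4 · 0.144 = 0.036; with total 0.10782.
Dividing through by the total gives posterior P(bag A | data) = 0.33965, P(bag B | data) = 0.01476, P(bag C | data) = 0.3117, P(bag D | data) = 0.33389.
Averaging over the posterior, P(blue next | data) = (3/8)(0.33965) + (11/12)(0.01476) + (2/9)(0.3117) + (2/5)(0.33389) = 0.34372.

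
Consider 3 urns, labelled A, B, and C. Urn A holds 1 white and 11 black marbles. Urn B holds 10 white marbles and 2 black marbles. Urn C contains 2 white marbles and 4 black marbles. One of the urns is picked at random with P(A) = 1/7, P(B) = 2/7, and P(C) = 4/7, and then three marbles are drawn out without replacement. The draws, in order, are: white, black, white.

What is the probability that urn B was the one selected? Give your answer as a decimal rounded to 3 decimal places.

0.506

For each hypothesis, P(data | H) works out to: P(data | urn A) = (1/12)(11/11)(0/10) = 0; P(data | urn B) = (10/12)(2/11)(9/10) = 0.13636; P(data | urn C) = (2/6)(4/5)(1/4) = 0.066667.
The prior-weighted likelihoods are 1/7 · 0 = 0, 2/7 · 0.13636 = 0.038961, 4/7 · 0.066667 = 0.038095; these sum to 0.077056.
Therefore the posterior P(urn B | data) = (0.038961) / (0.077056) = 0.50562.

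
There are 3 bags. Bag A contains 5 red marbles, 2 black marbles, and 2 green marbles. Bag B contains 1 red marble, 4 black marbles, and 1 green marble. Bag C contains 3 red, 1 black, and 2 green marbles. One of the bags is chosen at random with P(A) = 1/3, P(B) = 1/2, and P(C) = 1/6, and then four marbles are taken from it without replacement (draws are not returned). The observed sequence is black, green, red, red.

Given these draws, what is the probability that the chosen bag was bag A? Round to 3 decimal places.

Compute the likelihood of the observed sequence for each case: P(data | bag A) = (2/9)(2/8)(5/7)(4/6) = 0.026455; P(data | bag B) = (4/6)(1/5)(1/4)(0/3) = 0; P(data | bag C) = (1/6)(2/5)(3/4)(2/3) = 0.033333.
Weighting by the prior gives 1/3 · 0.026455 = 0.0088183, 1/2 · 0 = 0, 1/6 · 0.033333 = 0.0055556; summing to 0.014374.
Therefore the posterior P(bag A | data) = (0.0088183) / (0.014374) = 0.6135.

0.613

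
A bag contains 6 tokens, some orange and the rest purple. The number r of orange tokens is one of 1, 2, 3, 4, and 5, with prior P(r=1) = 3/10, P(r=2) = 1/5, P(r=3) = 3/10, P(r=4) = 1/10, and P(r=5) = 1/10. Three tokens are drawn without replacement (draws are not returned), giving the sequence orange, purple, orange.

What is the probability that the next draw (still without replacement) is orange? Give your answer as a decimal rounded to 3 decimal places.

Compute the likelihood of the observed sequence for each case: P(data | r = 1) = (1/6)(5/5)(0/4) = 0; P(data | r = 2) = (2/6)(4/5)(1/4) = 1/15; P(data | r = 3) = (3/6)(3/5)(2/4) = 3/20; P(data | r = 4) = (4/6)(2/5)(3/4) = 1/5; P(data | r = 5) = (5/6)(1/5)(4/4) = 1/6.
Weighting by the prior gives 3/10 · 0 = 0, 1/5 · 1/15 = 1/75, 3/10 · 3/20 = 9/200, 1/10 · 1/5 = 1/50, 1/10 · 1/6 = 1/60; these sum to 19/200.
Normalising, the posterior is P(r = 1 | data) = 0, P(r = 2 | data) = 8/57, P(r = 3 | data) = 9/19, P(r = 4 | data) = 4/19, P(r = 5 | data) = 10/57.
The predictive probability is P(orange next | data) = (0)(8/57) + (1/3)(9/19) + (2/3)(4/19) + (1)(10/57) = 9/19.

0.474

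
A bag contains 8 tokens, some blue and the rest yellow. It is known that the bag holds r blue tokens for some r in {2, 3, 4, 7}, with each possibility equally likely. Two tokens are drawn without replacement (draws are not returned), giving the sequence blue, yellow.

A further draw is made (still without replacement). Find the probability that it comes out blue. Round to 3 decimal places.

0.440

Under each hypothesis, the probability of the observed sequence is: P(data | r = 2) = (2/8)(6/7) = 3/14; P(data | r = 3) = (3/8)(5/7) = 15/56; P(data | r = 4) = (4/8)(4/7) = 2/7; P(data | r = 7) = (7/8)(1/7) = 1/8.
The prior-weighted likelihoods are 1/4 · 3/14 = 3/56, 1/4 · 15/56 = 15/224, 1/4 · 2/7 = 1/14, 1/4 · 1/8 = 1/32; these sum to 25/112.
Normalising, the posterior is P(r = 2 | data) = 6/25, P(r = 3 | data) = 3/10, P(r = 4 | data) = 8/25, P(r = 7 | data) = 7/50.
Averaging over the posterior, P(blue next | data) = (1/6)(6/25) + (1/3)(3/10) + (1/2)(8/25) + (1)(7/50) = 11/25.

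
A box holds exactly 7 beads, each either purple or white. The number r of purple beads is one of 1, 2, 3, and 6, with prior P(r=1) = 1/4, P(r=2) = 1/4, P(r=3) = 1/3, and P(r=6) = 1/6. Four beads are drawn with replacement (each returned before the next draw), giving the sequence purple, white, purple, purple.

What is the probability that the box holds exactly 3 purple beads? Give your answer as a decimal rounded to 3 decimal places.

0.431

Compute the likelihood of the observed sequence for each case: P(data | r = 1) = (1/7)(6/7)(1/7)(1/7) = 0.002499; P(data | r = 2) = (2/7)(5/7)(2/7)(2/7) = 0.01666; P(data | r = 3) = (3/7)(4/7)(3/7)(3/7) = 0.044981; P(data | r = 6) = (6/7)(1/7)(6/7)(6/7) = 0.089963.
Weighting by the prior gives 1/4 · 0.002499 = 0.00062474, 1/4 · 0.01666 = 0.0041649, 1/3 · 0.044981 = 0.014994, 1/6 · 0.089963 = 0.014994; summing to 0.034777.
Therefore the posterior P(r = 3 | data) = (0.014994) / (0.034777) = 0.43114.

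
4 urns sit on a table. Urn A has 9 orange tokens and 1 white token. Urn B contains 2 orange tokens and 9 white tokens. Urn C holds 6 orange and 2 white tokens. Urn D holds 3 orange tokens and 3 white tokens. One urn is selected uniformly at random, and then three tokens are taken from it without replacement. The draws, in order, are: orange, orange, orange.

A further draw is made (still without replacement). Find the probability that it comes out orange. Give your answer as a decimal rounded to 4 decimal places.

0.7355

Compute the likelihood of the observed sequence for each case: P(data | urn A) = (9/10)(8/9)(7/8) = 7/10; P(data | urn B) = (2/11)(1/10)(0/9) = 0; P(data | urn C) = (6/8)(5/7)(4/6) = 5/14; P(data | urn D) = (3/6)(2/5)(1/4) = 1/20.
Weighting by the prior gives 1/4 · 7/10 = 7/40, 1/4 · 0 = 0, 1/4 · 5/14 = 5/56, 1/4 · 1/20 = 1/80; summing to 31/112.
Normalising, the posterior is P(urn A | data) = 98/155, P(urn B | data) = 0, P(urn C | data) = 10/31, P(urn D | data) = 7/155.
Averaging over the posterior, P(orange next | data) = (6/7)(98/155) + (3/5)(10/31) + (0)(7/155) = 114/155.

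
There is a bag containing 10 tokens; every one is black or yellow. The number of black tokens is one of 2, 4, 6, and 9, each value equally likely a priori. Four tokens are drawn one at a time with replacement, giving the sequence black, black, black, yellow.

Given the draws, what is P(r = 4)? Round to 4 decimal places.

For each hypothesis, P(data | H) works out to: P(data | r = 2) = (2/10)(2/10)(2/10)(8/10) = 0.0064; P(data | r = 4) = (4/10)(4/10)(4/10)(6/10) = 0.0384; P(data | r = 6) = (6/10)(6/10)(6/10)(4/10) = 0.0864; P(data | r = 9) = (9/10)(9/10)(9/10)(1/10) = 0.0729.
Multiplying each by its prior: 1/4 · 0.0064 = 0.0016, 1/4 · 0.0384 = 0.0096, 1/4 · 0.0864 = 0.0216, 1/4 · 0.0729 = 0.018225; with total 0.051025.
So P(r = 4 | data) = (0.0096) / (0.051025) = 0.18814.

0.1881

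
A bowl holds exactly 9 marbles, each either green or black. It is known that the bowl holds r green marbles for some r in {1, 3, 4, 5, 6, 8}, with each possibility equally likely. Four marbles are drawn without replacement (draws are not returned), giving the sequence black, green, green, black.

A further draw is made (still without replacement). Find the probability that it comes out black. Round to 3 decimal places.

Under each hypothesis, the probability of the observed sequence is: P(data | r = 1) = (8/9)(1/8)(0/7) = 0; P(data | r = 3) = (6/9)(3/8)(2/7)(5/6) = 5/84; P(data | r = 4) = (5/9)(4/8)(3/7)(4/6) = 5/63; P(data | r = 5) = (4/9)(5/8)(4/7)(3/6) = 5/63; P(data | r = 6) = (3/9)(6/8)(5/7)(2/6) = 5/84; P(data | r = 8) = (1/9)(8/8)(7/7)(0/6) = 0.
Weighting by the prior gives 1/6 · 0 = 0, 1/6 · 5/84 = 5/504, 1/6 · 5/63 = 5/378, 1/6 · 5/63 = 5/378, 1/6 · 5/84 = 5/504, 1/6 · 0 = 0; summing to 5/108.
Normalising, the posterior is P(r = 1 | data) = 0, P(r = 3 | data) = 3/14, P(r = 4 | data) = 2/7, P(r = 5 | data) = 2/7, P(r = 6 | data) = 3/14, P(r = 8 | data) = 0.
The predictive probability is P(black next | data) = (4/5)(3/14) + (3/5)(2/7) + (2/5)(2/7) + (1/5)(3/14) = 1/2.

0.500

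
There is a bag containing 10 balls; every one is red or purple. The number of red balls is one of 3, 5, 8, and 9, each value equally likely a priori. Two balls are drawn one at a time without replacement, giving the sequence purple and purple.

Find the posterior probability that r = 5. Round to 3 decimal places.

0.313

For each hypothesis, P(data | H) works out to: P(data | r = 3) = (7/10)(6/9) = 7/15; P(data | r = 5) = (5/10)(4/9) = 2/9; P(data | r = 8) = (2/10)(1/9) = 1/45; P(data | r = 9) = (1/10)(0/9) = 0.
Weighting by the prior gives 1/4 · 7/15 = 7/60, 1/4 · 2/9 = 1/18, 1/4 · 1/45 = 1/180, 1/4 · 0 = 0; summing to 8/45.
Hence P(r = 5 | data) = (1/18) / (8/45) = 5/16.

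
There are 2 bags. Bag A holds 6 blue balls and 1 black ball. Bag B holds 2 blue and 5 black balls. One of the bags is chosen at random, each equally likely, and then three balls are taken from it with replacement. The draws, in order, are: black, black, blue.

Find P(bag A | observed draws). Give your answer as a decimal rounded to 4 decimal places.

The likelihood of the observed sequence under each hypothesis: P(data | bag A) = (1/7)(1/7)(6/7) = 6/343; P(data | bag B) = (5/7)(5/7)(2/7) = 50/343.
The prior-weighted likelihoods are 1/2 · 6/343 = 3/343, 1/2 · 50/343 = 25/343; summing to 4/49.
Hence P(bag A | data) = (3/343) / (4/49) = 3/28.

0.1071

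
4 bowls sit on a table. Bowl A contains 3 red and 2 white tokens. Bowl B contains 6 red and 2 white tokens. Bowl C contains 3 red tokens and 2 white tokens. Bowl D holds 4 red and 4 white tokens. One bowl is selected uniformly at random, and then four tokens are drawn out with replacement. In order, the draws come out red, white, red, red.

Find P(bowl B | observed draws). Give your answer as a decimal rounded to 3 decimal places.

Compute the likelihood of the observed sequence for each case: P(data | bowl A) = (3/5)(2/5)(3/5)(3/5) = 0.0864; P(data | bowl B) = (6/8)(2/8)(6/8)(6/8) = 0.10547; P(data | bowl C) = (3/5)(2/5)(3/5)(3/5) = 0.0864; P(data | bowl D) = (4/8)(4/8)(4/8)(4/8) = 0.0625.
The prior-weighted likelihoods are 1/4 · 0.0864 = 0.0216, 1/4 · 0.10547 = 0.026367, 1/4 · 0.0864 = 0.0216, 1/4 · 0.0625 = 0.015625; with total 0.085192.
So P(bowl B | data) = (0.026367) / (0.085192) = 0.3095.

0.310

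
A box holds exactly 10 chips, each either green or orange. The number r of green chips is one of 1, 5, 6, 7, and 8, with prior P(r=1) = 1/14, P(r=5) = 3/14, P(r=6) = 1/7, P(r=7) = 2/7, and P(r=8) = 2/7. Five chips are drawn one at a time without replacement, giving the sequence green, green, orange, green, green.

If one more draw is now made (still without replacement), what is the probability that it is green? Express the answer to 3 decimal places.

The likelihood of the observed sequence under each hypothesis: P(data | r = 1) = (1/10)(0/9) = 0; P(data | r = 5) = (5/10)(4/9)(5/8)(3/7)(2/6) = 0.019841; P(data | r = 6) = (6/10)(5/9)(4/8)(4/7)(3/6) = 0.047619; P(data | r = 7) = (7/10)(6/9)(3/8)(5/7)(4/6) = 0.083333; P(data | r = 8) = (8/10)(7/9)(2/8)(6/7)(5/6) = 0.11111.
Weighting by the prior gives 1/14 · 0 = 0, 3/14 · 0.019841 = 0.0042517, 1/7 · 0.047619 = 0.0068027, 2/7 · 0.083333 = 0.02381, 2/7 · 0.11111 = 0.031746; these sum to 0.06661.
Normalising, the posterior is P(r = 1 | data) = 0, P(r = 5 | data) = 0.06383, P(r = 6 | data) = 0.10213, P(r = 7 | data) = 0.35745, P(r = 8 | data) = 0.4766.
So P(green next | data) = Σ P(green next | H) P(H | data) = (1/5)(0.06383) + (2/5)(0.10213) + (3/5)(0.35745) + (4/5)(0.4766) = 0.64936.

0.649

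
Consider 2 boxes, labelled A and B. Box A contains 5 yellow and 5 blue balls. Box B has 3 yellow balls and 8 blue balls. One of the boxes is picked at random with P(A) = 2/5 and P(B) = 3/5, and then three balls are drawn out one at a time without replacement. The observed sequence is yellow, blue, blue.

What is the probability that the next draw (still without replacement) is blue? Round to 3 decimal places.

0.637

The likelihood of the observed sequence under each hypothesis: P(data | box A) = (5/10)(5/9)(4/8) = 0.13889; P(data | box B) = (3/11)(8/10)(7/9) = 0.1697.
Weighting by the prior gives 2/5 · 0.13889 = 0.055556, 3/5 · 0.1697 = 0.10182; summing to 0.15737.
Normalising, the posterior is P(box A | data) = 0.35302, P(box B | data) = 0.64698.
The predictive probability is P(blue next | data) = (3/7)(0.35302) + (3/4)(0.64698) = 0.63653.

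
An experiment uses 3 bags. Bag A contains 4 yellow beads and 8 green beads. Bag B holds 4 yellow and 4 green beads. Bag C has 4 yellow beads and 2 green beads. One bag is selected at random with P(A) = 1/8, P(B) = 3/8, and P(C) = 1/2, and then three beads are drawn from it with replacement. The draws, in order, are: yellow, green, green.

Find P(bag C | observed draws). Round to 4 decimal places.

For each hypothesis, P(data | H) works out to: P(data | bag A) = (4/12)(8/12)(8/12) = 4/27; P(data | bag B) = (4/8)(4/8)(4/8) = 1/8; P(data | bag C) = (4/6)(2/6)(2/6) = 2/27.
Multiplying each by its prior: 1/8 · 4/27 = 1/54, 3/8 · 1/8 = 3/64, 1/2 · 2/27 = 1/27; summing to 59/576.
So P(bag C | data) = (1/27) / (59/576) = 64/177.

0.3616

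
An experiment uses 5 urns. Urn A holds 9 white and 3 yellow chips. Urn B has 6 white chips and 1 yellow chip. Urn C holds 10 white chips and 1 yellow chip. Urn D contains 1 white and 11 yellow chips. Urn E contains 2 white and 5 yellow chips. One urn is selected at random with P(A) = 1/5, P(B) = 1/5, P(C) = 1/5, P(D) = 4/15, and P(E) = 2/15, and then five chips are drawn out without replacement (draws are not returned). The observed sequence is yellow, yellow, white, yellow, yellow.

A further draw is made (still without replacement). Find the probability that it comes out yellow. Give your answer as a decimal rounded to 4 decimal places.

0.8182

For each hypothesis, P(data | H) works out to: P(data | urn A) = (3/12)(2/11)(9/10)(1/9)(0/8) = 0; P(data | urn B) = (1/7)(0/6) = 0; P(data | urn C) = (1/11)(0/10) = 0; P(data | urn D) = (11/12)(10/11)(1/10)(9/9)(8/8) = 1/12; P(data | urn E) = (5/7)(4/6)(2/5)(3/4)(2/3) = 2/21.
The prior-weighted likelihoods are 1/5 · 0 = 0, 1/5 · 0 = 0, 1/5 · 0 = 0, 4/15 · 1/12 = 1/45, 2/15 · 2/21 = 4/315; summing to 11/315.
Dividing through by the total gives posterior P(urn A | data) = 0, P(urn B | data) = 0, P(urn C | data) = 0, P(urn D | data) = 7/11, P(urn E | data) = 4/11.
Averaging over the posterior, P(yellow next | data) = (1)(7/11) + (1/2)(4/11) = 9/11.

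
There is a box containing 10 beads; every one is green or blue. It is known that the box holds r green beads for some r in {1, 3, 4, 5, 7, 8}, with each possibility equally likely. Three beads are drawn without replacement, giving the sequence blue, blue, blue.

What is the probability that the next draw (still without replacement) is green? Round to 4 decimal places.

Under each hypothesis, the probability of the observed sequence is: P(data | r = 1) = (9/10)(8/9)(7/8) = 7/10; P(data | r = 3) = (7/10)(6/9)(5/8) = 7/24; P(data | r = 4) = (6/10)(5/9)(4/8) = 1/6; P(data | r = 5) = (5/10)(4/9)(3/8) = 1/12; P(data | r = 7) = (3/10)(2/9)(1/8) = 1/120; P(data | r = 8) = (2/10)(1/9)(0/8) = 0.
The prior-weighted likelihoods are 1/6 · 7/10 = 7/60, 1/6 · 7/24 = 7/144, 1/6 · 1/6 = 1/36, 1/6 · 1/12 = 1/72, 1/6 · 1/120 = 1/720, 1/6 · 0 = 0; these sum to 5/24.
Dividing through by the total gives posterior P(r = 1 | data) = 14/25, P(r = 3 | data) = 7/30, P(r = 4 | data) = 2/15, P(r = 5 | data) = 1/15, P(r = 7 | data) = 1/150, P(r = 8 | data) = 0.
So P(green next | data) = Σ P(green next | H) P(H | data) = (1/7)(14/25) + (3/7)(7/30) + (4/7)(2/15) + (5/7)(1/15) + (1)(1/150) = 163/525.

0.3105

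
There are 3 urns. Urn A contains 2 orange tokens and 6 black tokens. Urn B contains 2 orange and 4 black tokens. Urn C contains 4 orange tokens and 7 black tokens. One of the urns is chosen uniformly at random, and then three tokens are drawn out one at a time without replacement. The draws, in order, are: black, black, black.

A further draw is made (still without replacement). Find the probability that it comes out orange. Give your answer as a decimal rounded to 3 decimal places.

Compute the likelihood of the observed sequence for each case: P(data | urn A) = (6/8)(5/7)(4/6) = 0.35714; P(data | urn B) = (4/6)(3/5)(2/4) = 0.2; P(data | urn C) = (7/11)(6/10)(5/9) = 0.21212.
Weighting by the prior gives 1/3 · 0.35714 = 0.11905, 1/3 · 0.2 = 0.066667, 1/3 · 0.21212 = 0.070707; these sum to 0.25642.
Normalising, the posterior is P(urn A | data) = 0.46427, P(urn B | data) = 0.25999, P(urn C | data) = 0.27575.
The predictive probability is P(orange next | data) = (2/5)(0.46427) + (2/3)(0.25999) + (1/2)(0.27575) = 0.4969.

0.497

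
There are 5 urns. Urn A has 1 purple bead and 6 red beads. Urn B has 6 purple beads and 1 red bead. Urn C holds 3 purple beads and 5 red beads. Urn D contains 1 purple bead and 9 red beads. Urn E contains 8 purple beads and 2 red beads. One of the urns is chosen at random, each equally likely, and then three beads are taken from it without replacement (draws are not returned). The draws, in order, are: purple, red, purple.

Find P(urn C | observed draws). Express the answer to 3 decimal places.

0.230

Under each hypothesis, the probability of the observed sequence is: P(data | urn A) = (1/7)(6/6)(0/5) = 0; P(data | urn B) = (6/7)(1/6)(5/5) = 0.14286; P(data | urn C) = (3/8)(5/7)(2/6) = 0.089286; P(data | urn D) = (1/10)(9/9)(0/8) = 0; P(data | urn E) = (8/10)(2/9)(7/8) = 0.15556.
Multiplying each by its prior: 1/5 · 0 = 0, 1/5 · 0.14286 = 0.028571, 1/5 · 0.089286 = 0.017857, 1/5 · 0 = 0, 1/5 · 0.15556 = 0.031111; these sum to 0.07754.
Hence P(urn C | data) = (0.017857) / (0.07754) = 0.2303.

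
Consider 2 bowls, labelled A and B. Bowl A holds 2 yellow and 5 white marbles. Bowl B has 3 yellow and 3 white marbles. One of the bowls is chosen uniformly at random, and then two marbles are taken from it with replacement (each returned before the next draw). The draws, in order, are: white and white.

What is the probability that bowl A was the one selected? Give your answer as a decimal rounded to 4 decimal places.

0.6711

Under each hypothesis, the probability of the observed sequence is: P(data | bowl A) = (5/7)(5/7) = 25/49; P(data | bowl B) = (3/6)(3/6) = 1/4.
Multiplying each by its prior: 1/2 · 25/49 = 25/98, 1/2 · 1/4 = 1/8; summing to 149/392.
Therefore the posterior P(bowl A | data) = (25/98) / (149/392) = 100/149.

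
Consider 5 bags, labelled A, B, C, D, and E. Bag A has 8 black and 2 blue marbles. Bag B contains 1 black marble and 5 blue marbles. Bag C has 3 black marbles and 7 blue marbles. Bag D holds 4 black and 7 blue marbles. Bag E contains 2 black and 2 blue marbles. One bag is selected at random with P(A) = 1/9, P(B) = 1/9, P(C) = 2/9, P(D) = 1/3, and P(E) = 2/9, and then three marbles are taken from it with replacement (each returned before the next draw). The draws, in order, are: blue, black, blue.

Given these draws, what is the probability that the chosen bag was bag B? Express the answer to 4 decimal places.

Compute the likelihood of the observed sequence for each case: P(data | bag A) = (2/10)(8/10)(2/10) = 0.032; P(data | bag B) = (5/6)(1/6)(5/6) = 0.11574; P(data | bag C) = (7/10)(3/10)(7/10) = 0.147; P(data | bag D) = (7/11)(4/11)(7/11) = 0.14726; P(data | bag E) = (2/4)(2/4)(2/4) = 0.125.
The prior-weighted likelihoods are 1/9 · 0.032 = 0.0035556, 1/9 · 0.11574 = 0.01286, 2/9 · 0.147 = 0.032667, 1/3 · 0.14726 = 0.049086, 2/9 · 0.125 = 0.027778; with total 0.12595.
By Bayes' rule, P(bag B | data) = (0.01286) / (0.12595) = 0.10211.

0.1021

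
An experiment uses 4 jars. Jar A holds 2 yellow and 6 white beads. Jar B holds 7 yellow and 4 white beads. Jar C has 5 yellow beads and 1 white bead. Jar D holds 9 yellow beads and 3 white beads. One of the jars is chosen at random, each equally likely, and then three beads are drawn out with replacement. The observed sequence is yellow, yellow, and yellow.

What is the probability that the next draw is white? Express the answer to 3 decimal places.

0.241

Under each hypothesis, the probability of the observed sequence is: P(data | jar A) = (2/8)(2/8)(2/8) = 0.015625; P(data | jar B) = (7/11)(7/11)(7/11) = 0.2577; P(data | jar C) = (5/6)(5/6)(5/6) = 0.5787; P(data | jar D) = (9/12)(9/12)(9/12) = 0.42188.
The prior-weighted likelihoods are 1/4 · 0.015625 = 0.0039062, 1/4 · 0.2577 = 0.064425, 1/4 · 0.5787 = 0.14468, 1/4 · 0.42188 = 0.10547; summing to 0.31848.
Dividing through by the total gives posterior P(jar A | data) = 0.012265, P(jar B | data) = 0.20229, P(jar C | data) = 0.45428, P(jar D | data) = 0.33117.
The predictive probability is P(white next | data) = (3/4)(0.012265) + (4/11)(0.20229) + (1/6)(0.45428) + (1/4)(0.33117) = 0.24126.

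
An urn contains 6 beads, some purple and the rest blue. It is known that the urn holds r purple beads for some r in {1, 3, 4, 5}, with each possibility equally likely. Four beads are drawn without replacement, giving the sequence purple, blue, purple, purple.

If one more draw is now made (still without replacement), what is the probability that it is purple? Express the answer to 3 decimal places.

0.667

For each hypothesis, P(data | H) works out to: P(data | r = 1) = (1/6)(5/5)(0/4) = 0; P(data | r = 3) = (3/6)(3/5)(2/4)(1/3) = 1/20; P(data | r = 4) = (4/6)(2/5)(3/4)(2/3) = 2/15; P(data | r = 5) = (5/6)(1/5)(4/4)(3/3) = 1/6.
Multiplying each by its prior: 1/4 · 0 = 0, 1/4 · 1/20 = 1/80, 1/4 · 2/15 = 1/30, 1/4 · 1/6 = 1/24; summing to 7/80.
Dividing through by the total gives posterior P(r = 1 | data) = 0, P(r = 3 | data) = 1/7, P(r = 4 | data) = 8/21, P(r = 5 | data) = 10/21.
Averaging over the posterior, P(purple next | data) = (0)(1/7) + (1/2)(8/21) + (1)(10/21) = 2/3.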